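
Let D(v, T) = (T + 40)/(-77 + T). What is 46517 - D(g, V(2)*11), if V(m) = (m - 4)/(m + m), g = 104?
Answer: 2558458/55 ≈ 46517.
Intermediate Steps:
V(m) = (-4 + m)/(2*m) (V(m) = (-4 + m)/((2*m)) = (-4 + m)*(1/(2*m)) = (-4 + m)/(2*m))
D(v, T) = (40 + T)/(-77 + T)
46517 - D(g, V(2)*11) = 46517 - (40 + ((1/2)*(-4 + 2)/2)*11)/(-77 + ((1/2)*(-4 + 2)/2)*11) = 46517 - (40 + ((1/2)*(1/2)*(-2))*11)/(-77 + ((1/2)*(1/2)*(-2))*11) = 46517 - (40 - 1/2*11)/(-77 - 1/2*11) = 46517 - (40 - 11/2)/(-77 - 11/2) = 46517 - 69/((-165/2)*2) = 46517 - (-2)*69/(165*2) = 46517 - 1*(-23/55) = 46517 + 23/55 = 2558458/55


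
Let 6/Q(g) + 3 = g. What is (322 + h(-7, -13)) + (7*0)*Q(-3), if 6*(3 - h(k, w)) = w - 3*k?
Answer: 971/3 ≈ 323.67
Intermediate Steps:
Q(g) = 6/(-3 + g)
h(k, w) = 3 + k/2 - w/6 (h(k, w) = 3 - (w - 3*k)/6 = 3 + (k/2 - w/6) = 3 + k/2 - w/6)
(322 + h(-7, -13)) + (7*0)*Q(-3) = (322 + (3 + (1/2)*(-7) - 1/6*(-13))) + (7*0)*(6/(-3 - 3)) = (322 + (3 - 7/2 + 13/6)) + 0*(6/(-6)) = (322 + 5/3) + 0*(6*(-1/6)) = 971/3 + 0*(-1) = 971/3 + 0 = 971/3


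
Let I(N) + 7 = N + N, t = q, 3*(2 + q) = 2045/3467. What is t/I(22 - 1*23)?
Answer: 18757/93609 ≈ 0.20038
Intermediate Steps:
q = -18757/10401 (q = -2 + (2045/3467)/3 = -2 + (2045*(1/3467))/3 = -2 + (⅓)*(2045/3467) = -2 + 2045/10401 = -18757/10401 ≈ -1.8034)
t = -18757/10401 ≈ -1.8034
I(N) = -7 + 2*N (I(N) = -7 + (N + N) = -7 + 2*N)
t/I(22 - 1*23) = -18757/(10401*(-7 + 2*(22 - 1*23))) = -18757/(10401*(-7 + 2*(22 - 23))) = -18757/(10401*(-7 + 2*(-1))) = -18757/(10401*(-7 - 2)) = -18757/10401/(-9) = -18757/10401*(-⅑) = 18757/93609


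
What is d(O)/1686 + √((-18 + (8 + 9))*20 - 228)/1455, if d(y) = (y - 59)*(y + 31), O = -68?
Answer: 4699/1686 + 2*I*√62/1455 ≈ 2.7871 + 0.010823*I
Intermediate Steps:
d(y) = (-59 + y)*(31 + y)
d(O)/1686 + √((-18 + (8 + 9))*20 - 228)/1455 = (-1829 + (-68)² - 28*(-68))/1686 + √((-18 + (8 + 9))*20 - 228)/1455 = (-1829 + 4624 + 1904)*(1/1686) + √((-18 + 17)*20 - 228)*(1/1455) = 4699*(1/1686) + √(-1*20 - 228)*(1/1455) = 4699/1686 + √(-20 - 228)*(1/1455) = 4699/1686 + √(-248)*(1/1455) = 4699/1686 + (2*I*√62)*(1/1455) = 4699/1686 + 2*I*√62/1455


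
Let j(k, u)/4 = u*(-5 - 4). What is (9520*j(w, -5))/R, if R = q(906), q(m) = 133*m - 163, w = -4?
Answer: 342720/24067 ≈ 14.240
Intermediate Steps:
j(k, u) = -36*u (j(k, u) = 4*(u*(-5 - 4)) = 4*(u*(-9)) = 4*(-9*u) = -36*u)
q(m) = -163 + 133*m
R = 120335 (R = -163 + 133*906 = -163 + 120498 = 120335)
(9520*j(w, -5))/R = (9520*(-36*(-5)))/120335 = (9520*180)*(1/120335) = 1713600*(1/120335) = 342720/24067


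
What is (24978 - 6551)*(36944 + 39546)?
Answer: 1409481230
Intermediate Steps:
(24978 - 6551)*(36944 + 39546) = 18427*76490 = 1409481230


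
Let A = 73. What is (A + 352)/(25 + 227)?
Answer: 425/252 ≈ 1.6865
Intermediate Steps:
(A + 352)/(25 + 227) = (73 + 352)/(25 + 227) = 425/252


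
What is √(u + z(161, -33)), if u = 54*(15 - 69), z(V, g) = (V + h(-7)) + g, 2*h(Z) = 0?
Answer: 2*I*√697 ≈ 52.802*I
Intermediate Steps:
h(Z) = 0 (h(Z) = (½)*0 = 0)
z(V, g) = V + g (z(V, g) = (V + 0) + g = V + g)
u = -2916 (u = 54*(-54) = -2916)
√(u + z(161, -33)) = √(-2916 + (161 - 33)) = √(-2916 + 128) = √(-2788) = 2*I*√697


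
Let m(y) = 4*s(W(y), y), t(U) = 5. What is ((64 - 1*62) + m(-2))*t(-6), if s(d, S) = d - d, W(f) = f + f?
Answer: 10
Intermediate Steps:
W(f) = 2*f
s(d, S) = 0
m(y) = 0 (m(y) = 4*0 = 0)
((64 - 1*62) + m(-2))*t(-6) = ((64 - 1*62) + 0)*5 = ((64 - 62) + 0)*5 = (2 + 0)*5 = 2*5 = 10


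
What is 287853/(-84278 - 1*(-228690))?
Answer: 287853/144412 ≈ 1.9933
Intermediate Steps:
287853/(-84278 - 1*(-228690)) = 287853/(-84278 + 228690) = 287853/144412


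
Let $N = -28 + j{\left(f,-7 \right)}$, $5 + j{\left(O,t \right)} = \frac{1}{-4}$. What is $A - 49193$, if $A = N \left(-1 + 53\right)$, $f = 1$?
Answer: $-50922$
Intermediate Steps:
$j{\left(O,t \right)} = - \frac{21}{4}$ ($j{\left(O,t \right)} = -5 + \frac{1}{-4} = -5 - \frac{1}{4} = - \frac{21}{4}$)
$N = - \frac{133}{4}$ ($N = -28 - \frac{21}{4} = - \frac{133}{4} \approx -33.25$)
$A = -1729$ ($A = - \frac{133 \left(-1 + 53\right)}{4} = \left(- \frac{133}{4}\right) 52 = -1729$)
$A - 49193 = -1729 - 49193 = -50922$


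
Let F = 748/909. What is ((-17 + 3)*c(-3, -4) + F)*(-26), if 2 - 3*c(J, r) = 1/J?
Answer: 79300/303 ≈ 261.72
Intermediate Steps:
F = 748/909 (F = 748*(1/909) = 748/909 ≈ 0.82288)
c(J, r) = ⅔ - 1/(3*J)
((-17 + 3)*c(-3, -4) + F)*(-26) = ((-17 + 3)*((⅓)*(-1 + 2*(-3))/(-3)) + 748/909)*(-26) = (-14*(-1)*(-1 - 6)/(3*3) + 748/909)*(-26) = (-14*(-1)*(-7)/(3*3) + 748/909)*(-26) = (-14*7/9 + 748/909)*(-26) = (-98/9 + 748/909)*(-26) = -3050/303*(-26) = 79300/303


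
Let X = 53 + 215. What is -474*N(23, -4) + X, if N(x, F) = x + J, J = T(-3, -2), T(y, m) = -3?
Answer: -9212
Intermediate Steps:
J = -3
X = 268
N(x, F) = -3 + x (N(x, F) = x - 3 = -3 + x)
-474*N(23, -4) + X = -474*(-3 + 23) + 268 = -474*20 + 268 = -9480 + 268 = -9212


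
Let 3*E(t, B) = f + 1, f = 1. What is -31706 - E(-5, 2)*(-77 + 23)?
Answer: -31670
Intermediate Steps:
E(t, B) = 2/3 (E(t, B) = (1 + 1)/3 = (1/3)*2 = 2/3)
-31706 - E(-5, 2)*(-77 + 23) = -31706 - 2*(-77 + 23)/3 = -31706 - 2*(-54)/3 = -31706 - 1*(-36) = -31706 + 36 = -31670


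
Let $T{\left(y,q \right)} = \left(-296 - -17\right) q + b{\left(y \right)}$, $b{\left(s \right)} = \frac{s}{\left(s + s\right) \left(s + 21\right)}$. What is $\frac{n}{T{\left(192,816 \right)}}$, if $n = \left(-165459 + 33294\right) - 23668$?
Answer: $\frac{66384858}{96984863} \approx 0.68449$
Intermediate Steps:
$n = -155833$ ($n = -132165 - 23668 = -155833$)
$b{\left(s \right)} = \frac{1}{2 \left(21 + s\right)}$ ($b{\left(s \right)} = \frac{s}{2 s \left(21 + s\right)} = s \frac{1}{2 s \left(21 + s\right)} = \frac{1}{2 \left(21 + s\right)}$)
$T{\left(y,q \right)} = \frac{1}{2 \left(21 + y\right)} - 279 q$ ($T{\left(y,q \right)} = \left(-296 - -17\right) q + \frac{1}{2 \left(21 + y\right)} = \left(-296 + 17\right) q + \frac{1}{2 \left(21 + y\right)} = - 279 q + \frac{1}{2 \left(21 + y\right)} = \frac{1}{2 \left(21 + y\right)} - 279 q$)
$\frac{n}{T{\left(192,816 \right)}} = - \frac{155833}{\frac{1}{2} \frac{1}{21 + 192} \left(1 - 455328 \left(21 + 192\right)\right)} = - \frac{155833}{\frac{1}{2} \cdot \frac{1}{213} \left(1 - 455328 \cdot 213\right)} = - \frac{155833}{\frac{1}{2} \cdot \frac{1}{213} \left(1 - 96984864\right)} = - \frac{155833}{\frac{1}{2} \cdot \frac{1}{213} \left(-96984863\right)} = - \frac{155833}{- \frac{96984863}{426}} = \left(-155833\right) \left(- \frac{426}{96984863}\right) = \frac{66384858}{96984863}$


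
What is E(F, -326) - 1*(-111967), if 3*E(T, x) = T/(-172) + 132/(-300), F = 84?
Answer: 361092577/3225 ≈ 1.1197e+5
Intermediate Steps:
E(T, x) = -11/75 - T/516 (E(T, x) = (T/(-172) + 132/(-300))/3 = (T*(-1/172) + 132*(-1/300))/3 = (-T/172 - 11/25)/3 = (-11/25 - T/172)/3 = -11/75 - T/516)
E(F, -326) - 1*(-111967) = (-11/75 - 1/516*84) - 1*(-111967) = (-11/75 - 7/43) + 111967 = -998/3225 + 111967 = 361092577/3225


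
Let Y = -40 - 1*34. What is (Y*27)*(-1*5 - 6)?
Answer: 21978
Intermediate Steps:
Y = -74 (Y = -40 - 34 = -74)
(Y*27)*(-1*5 - 6) = (-74*27)*(-1*5 - 6) = -1998*(-5 - 6) = -1998*(-11) = 21978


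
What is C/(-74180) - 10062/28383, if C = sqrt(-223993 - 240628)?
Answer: -3354/9461 - I*sqrt(464621)/74180 ≈ -0.35451 - 0.0091889*I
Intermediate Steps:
C = I*sqrt(464621) (C = sqrt(-464621) = I*sqrt(464621) ≈ 681.63*I)
C/(-74180) - 10062/28383 = (I*sqrt(464621))/(-74180) - 10062/28383 = (I*sqrt(464621))*(-1/74180) - 10062*1/28383 = -I*sqrt(464621)/74180 - 3354/9461 = -3354/9461 - I*sqrt(464621)/74180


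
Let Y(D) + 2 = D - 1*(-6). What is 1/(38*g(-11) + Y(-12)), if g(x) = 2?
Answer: 1/68 ≈ 0.014706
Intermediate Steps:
Y(D) = 4 + D (Y(D) = -2 + (D - 1*(-6)) = -2 + (D + 6) = -2 + (6 + D) = 4 + D)
1/(38*g(-11) + Y(-12)) = 1/(38*2 + (4 - 12)) = 1/(76 - 8) = 1/68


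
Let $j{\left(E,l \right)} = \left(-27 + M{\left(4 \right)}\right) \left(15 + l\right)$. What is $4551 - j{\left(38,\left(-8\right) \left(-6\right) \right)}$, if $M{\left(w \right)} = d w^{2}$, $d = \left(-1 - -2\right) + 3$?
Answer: $2220$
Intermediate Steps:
$d = 4$ ($d = \left(-1 + 2\right) + 3 = 1 + 3 = 4$)
$M{\left(w \right)} = 4 w^{2}$
$j{\left(E,l \right)} = 555 + 37 l$ ($j{\left(E,l \right)} = \left(-27 + 4 \cdot 4^{2}\right) \left(15 + l\right) = \left(-27 + 4 \cdot 16\right) \left(15 + l\right) = \left(-27 + 64\right) \left(15 + l\right) = 37 \left(15 + l\right) = 555 + 37 l$)
$4551 - j{\left(38,\left(-8\right) \left(-6\right) \right)} = 4551 - \left(555 + 37 \left(\left(-8\right) \left(-6\right)\right)\right) = 4551 - \left(555 + 37 \cdot 48\right) = 4551 - \left(555 + 1776\right) = 4551 - 2331 = 2220$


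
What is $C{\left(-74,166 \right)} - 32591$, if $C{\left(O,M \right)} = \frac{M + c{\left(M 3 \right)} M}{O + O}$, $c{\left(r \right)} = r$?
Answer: $- \frac{2453151}{74} \approx -33151.0$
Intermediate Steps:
$C{\left(O,M \right)} = \frac{M + 3 M^{2}}{2 O}$ ($C{\left(O,M \right)} = \frac{M + M 3 M}{O + O} = \frac{M + 3 M M}{2 O} = \left(M + 3 M^{2}\right) \frac{1}{2 O} = \frac{M + 3 M^{2}}{2 O}$)
$C{\left(-74,166 \right)} - 32591 = \frac{1}{2} \cdot 166 \frac{1}{-74} \left(1 + 3 \cdot 166\right) - 32591 = \frac{1}{2} \cdot 166 \left(- \frac{1}{74}\right) \left(1 + 498\right) - 32591 = \frac{1}{2} \cdot 166 \left(- \frac{1}{74}\right) 499 - 32591 = - \frac{41417}{74} - 32591 = - \frac{2453151}{74}$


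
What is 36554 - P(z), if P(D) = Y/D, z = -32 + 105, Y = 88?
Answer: 2668354/73 ≈ 36553.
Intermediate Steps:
z = 73
P(D) = 88/D
36554 - P(z) = 36554 - 88/73 = 2668354/73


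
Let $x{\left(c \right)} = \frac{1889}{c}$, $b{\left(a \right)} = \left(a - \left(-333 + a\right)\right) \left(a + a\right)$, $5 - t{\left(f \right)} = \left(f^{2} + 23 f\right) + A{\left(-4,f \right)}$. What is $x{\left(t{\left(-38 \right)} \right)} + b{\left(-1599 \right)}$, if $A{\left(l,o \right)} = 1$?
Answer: $- \frac{602754533}{566} \approx -1.0649 \cdot 10^{6}$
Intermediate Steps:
$t{\left(f \right)} = 4 - f^{2} - 23 f$ ($t{\left(f \right)} = 5 - \left(\left(f^{2} + 23 f\right) + 1\right) = 5 - \left(1 + f^{2} + 23 f\right) = 4 - f^{2} - 23 f$)
$b{\left(a \right)} = 666 a$ ($b{\left(a \right)} = 333 \cdot 2 a = 666 a$)
$x{\left(t{\left(-38 \right)} \right)} + b{\left(-1599 \right)} = \frac{1889}{4 - \left(-38\right)^{2} - -874} + 666 \left(-1599\right) = \frac{1889}{4 - 1444 + 874} - 1064934 = \frac{1889}{-566} - 1064934 = 1889 \left(- \frac{1}{566}\right) - 1064934 = - \frac{1889}{566} - 1064934 = - \frac{602754533}{566}$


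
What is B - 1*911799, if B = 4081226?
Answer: 3169427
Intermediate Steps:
B - 1*911799 = 4081226 - 1*911799 = 4081226 - 911799 = 3169427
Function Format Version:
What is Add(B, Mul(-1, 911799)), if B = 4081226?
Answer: 3169427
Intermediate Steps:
Add(B, Mul(-1, 911799)) = Add(4081226, Mul(-1, 911799)) = Add(4081226, -911799) = 3169427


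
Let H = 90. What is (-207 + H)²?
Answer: 13689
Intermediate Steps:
(-207 + H)² = (-207 + 90)² = (-117)² = 13689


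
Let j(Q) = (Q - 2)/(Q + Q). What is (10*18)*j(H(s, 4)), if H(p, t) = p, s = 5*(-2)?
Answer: 108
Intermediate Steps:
s = -10
j(Q) = (-2 + Q)/(2*Q) (j(Q) = (-2 + Q)/((2*Q)) = (-2 + Q)*(1/(2*Q)) = (-2 + Q)/(2*Q))
(10*18)*j(H(s, 4)) = (10*18)*((½)*(-2 - 10)/(-10)) = 180*((½)*(-⅒)*(-12)) = 180*(⅗) = 108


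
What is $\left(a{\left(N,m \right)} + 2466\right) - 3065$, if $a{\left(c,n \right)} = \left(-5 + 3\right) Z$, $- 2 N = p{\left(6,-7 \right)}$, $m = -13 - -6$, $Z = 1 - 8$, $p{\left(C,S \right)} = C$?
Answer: $-585$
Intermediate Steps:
$Z = -7$ ($Z = 1 - 8 = -7$)
$m = -7$ ($m = -13 + 6 = -7$)
$N = -3$ ($N = \left(- \frac{1}{2}\right) 6 = -3$)
$a{\left(c,n \right)} = 14$ ($a{\left(c,n \right)} = \left(-5 + 3\right) \left(-7\right) = \left(-2\right) \left(-7\right) = 14$)
$\left(a{\left(N,m \right)} + 2466\right) - 3065 = \left(14 + 2466\right) - 3065 = 2480 - 3065 = -585$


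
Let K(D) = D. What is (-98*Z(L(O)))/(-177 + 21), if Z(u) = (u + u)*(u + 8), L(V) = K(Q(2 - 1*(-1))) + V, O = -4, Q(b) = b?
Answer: -343/39 ≈ -8.7949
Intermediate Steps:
L(V) = 3 + V (L(V) = (2 - 1*(-1)) + V = (2 + 1) + V = 3 + V)
Z(u) = 2*u*(8 + u) (Z(u) = (2*u)*(8 + u) = 2*u*(8 + u))
(-98*Z(L(O)))/(-177 + 21) = (-196*(3 - 4)*(8 + (3 - 4)))/(-177 + 21) = -196*(-1)*(8 - 1)/(-156) = -196*(-1)*7*(-1/156) = -98*(-14)*(-1/156) = 1372*(-1/156) = -343/39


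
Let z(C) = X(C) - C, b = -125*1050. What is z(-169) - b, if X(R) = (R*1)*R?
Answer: 159980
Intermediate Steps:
X(R) = R² (X(R) = R*R = R²)
b = -131250
z(C) = C² - C
z(-169) - b = -169*(-1 - 169) - 1*(-131250) = -169*(-170) + 131250 = 28730 + 131250 = 159980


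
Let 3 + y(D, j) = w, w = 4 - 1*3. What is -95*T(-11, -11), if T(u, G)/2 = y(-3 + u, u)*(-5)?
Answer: -1900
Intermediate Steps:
w = 1 (w = 4 - 3 = 1)
y(D, j) = -2 (y(D, j) = -3 + 1 = -2)
T(u, G) = 20 (T(u, G) = 2*(-2*(-5)) = 2*10 = 20)
-95*T(-11, -11) = -95*20 = -1900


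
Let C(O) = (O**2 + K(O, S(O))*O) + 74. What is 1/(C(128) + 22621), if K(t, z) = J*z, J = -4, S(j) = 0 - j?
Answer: 1/104615 ≈ 9.5589e-6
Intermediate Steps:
S(j) = -j
K(t, z) = -4*z
C(O) = 74 + 5*O**2 (C(O) = (O**2 + (-(-4)*O)*O) + 74 = (O**2 + (4*O)*O) + 74 = (O**2 + 4*O**2) + 74 = 5*O**2 + 74 = 74 + 5*O**2)
1/(C(128) + 22621) = 1/((74 + 5*128**2) + 22621) = 1/((74 + 5*16384) + 22621) = 1/((74 + 81920) + 22621) = 1/(81994 + 22621) = 1/104615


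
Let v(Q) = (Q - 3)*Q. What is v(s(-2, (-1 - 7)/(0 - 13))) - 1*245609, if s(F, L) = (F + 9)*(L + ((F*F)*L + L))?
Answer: -41408129/169 ≈ -2.4502e+5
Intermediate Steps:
s(F, L) = (9 + F)*(2*L + L*F**2) (s(F, L) = (9 + F)*(L + (F**2*L + L)) = (9 + F)*(L + (L*F**2 + L)) = (9 + F)*(L + (L + L*F**2)) = (9 + F)*(2*L + L*F**2))
v(Q) = Q*(-3 + Q) (v(Q) = (-3 + Q)*Q = Q*(-3 + Q))
v(s(-2, (-1 - 7)/(0 - 13))) - 1*245609 = (((-1 - 7)/(0 - 13))*(18 + (-2)**3 + 2*(-2) + 9*(-2)**2))*(-3 + ((-1 - 7)/(0 - 13))*(18 + (-2)**3 + 2*(-2) + 9*(-2)**2)) - 1*245609 = ((-8/(-13))*(18 - 8 - 4 + 9*4))*(-3 + (-8/(-13))*(18 - 8 - 4 + 9*4)) - 245609 = ((-8*(-1/13))*(18 - 8 - 4 + 36))*(-3 + (-8*(-1/13))*(18 - 8 - 4 + 36)) - 245609 = ((8/13)*42)*(-3 + (8/13)*42) - 245609 = 336*(-3 + 336/13)/13 - 245609 = (336/13)*(297/13) - 245609 = 99792/169 - 245609 = -41408129/169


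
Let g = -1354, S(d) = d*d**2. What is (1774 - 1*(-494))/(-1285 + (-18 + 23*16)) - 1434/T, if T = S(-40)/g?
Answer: -98029083/2992000 ≈ -32.764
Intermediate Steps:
S(d) = d**3
T = 32000/677 (T = (-40)**3/(-1354) = -64000*(-1/1354) = 32000/677 ≈ 47.267)
(1774 - 1*(-494))/(-1285 + (-18 + 23*16)) - 1434/T = (1774 - 1*(-494))/(-1285 + (-18 + 23*16)) - 1434/32000/677 = (1774 + 494)/(-1285 + (-18 + 368)) - 1434*677/32000 = 2268/(-1285 + 350) - 485409/16000 = 2268/(-935) - 485409/16000 = 2268*(-1/935) - 485409/16000 = -2268/935 - 485409/16000 = -98029083/2992000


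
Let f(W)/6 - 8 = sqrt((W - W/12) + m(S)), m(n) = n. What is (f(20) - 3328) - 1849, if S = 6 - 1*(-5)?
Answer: -5129 + 4*sqrt(66) ≈ -5096.5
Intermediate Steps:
S = 11 (S = 6 + 5 = 11)
f(W) = 48 + 6*sqrt(11 + 11*W/12) (f(W) = 48 + 6*sqrt((W - W/12) + 11) = 48 + 6*sqrt(11*W/12 + 11) = 48 + 6*sqrt(11 + 11*W/12))
(f(20) - 3328) - 1849 = ((48 + sqrt(396 + 33*20)) - 3328) - 1849 = ((48 + sqrt(396 + 660)) - 3328) - 1849 = ((48 + sqrt(1056)) - 3328) - 1849 = ((48 + 4*sqrt(66)) - 3328) - 1849 = (-3280 + 4*sqrt(66)) - 1849 = -5129 + 4*sqrt(66)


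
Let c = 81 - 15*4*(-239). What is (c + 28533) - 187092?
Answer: -144138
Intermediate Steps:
c = 14421 (c = 81 - 60*(-239) = 81 + 14340 = 14421)
(c + 28533) - 187092 = (14421 + 28533) - 187092 = 42954 - 187092 = -144138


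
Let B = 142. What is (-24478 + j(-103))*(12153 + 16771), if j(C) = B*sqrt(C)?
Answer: -708001672 + 4107208*I*sqrt(103) ≈ -7.08e+8 + 4.1684e+7*I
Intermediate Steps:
j(C) = 142*sqrt(C)
(-24478 + j(-103))*(12153 + 16771) = (-24478 + 142*sqrt(-103))*(12153 + 16771) = (-24478 + 142*(I*sqrt(103)))*28924 = (-24478 + 142*I*sqrt(103))*28924 = -708001672 + 4107208*I*sqrt(103)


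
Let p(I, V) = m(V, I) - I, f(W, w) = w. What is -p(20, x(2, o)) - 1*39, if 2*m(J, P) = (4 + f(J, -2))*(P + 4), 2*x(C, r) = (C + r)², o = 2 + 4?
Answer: -43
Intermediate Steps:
o = 6
x(C, r) = (C + r)²/2
m(J, P) = 4 + P (m(J, P) = ((4 - 2)*(P + 4))/2 = (2*(4 + P))/2 = (8 + 2*P)/2 = 4 + P)
p(I, V) = 4 (p(I, V) = (4 + I) - I = 4)
-p(20, x(2, o)) - 1*39 = -1*4 - 1*39 = -4 - 39 = -43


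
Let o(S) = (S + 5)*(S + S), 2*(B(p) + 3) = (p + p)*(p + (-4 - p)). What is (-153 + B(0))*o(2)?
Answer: -4368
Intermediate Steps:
B(p) = -3 - 4*p (B(p) = -3 + ((p + p)*(p + (-4 - p)))/2 = -3 + ((2*p)*(-4))/2 = -3 + (-8*p)/2 = -3 - 4*p)
o(S) = 2*S*(5 + S) (o(S) = (5 + S)*(2*S) = 2*S*(5 + S))
(-153 + B(0))*o(2) = (-153 + (-3 - 4*0))*(2*2*(5 + 2)) = (-153 + (-3 + 0))*(2*2*7) = (-153 - 3)*28 = -156*28 = -4368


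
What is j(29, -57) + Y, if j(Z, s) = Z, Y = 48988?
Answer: 49017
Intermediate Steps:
j(29, -57) + Y = 29 + 48988 = 49017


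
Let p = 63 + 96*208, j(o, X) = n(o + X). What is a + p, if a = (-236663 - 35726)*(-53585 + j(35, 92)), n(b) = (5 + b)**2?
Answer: 9849878660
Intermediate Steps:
j(o, X) = (5 + X + o)**2 (j(o, X) = (5 + (o + X))**2 = (5 + (X + o))**2 = (5 + X + o)**2)
a = 9849858629 (a = (-236663 - 35726)*(-53585 + (5 + 92 + 35)**2) = -272389*(-53585 + 132**2) = -272389*(-53585 + 17424) = -272389*(-36161) = 9849858629)
p = 20031 (p = 63 + 19968 = 20031)
a + p = 9849858629 + 20031 = 9849878660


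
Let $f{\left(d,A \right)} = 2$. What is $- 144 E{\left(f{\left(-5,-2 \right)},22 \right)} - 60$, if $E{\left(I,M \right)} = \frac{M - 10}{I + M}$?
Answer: $-132$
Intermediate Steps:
$E{\left(I,M \right)} = \frac{-10 + M}{I + M}$
$- 144 E{\left(f{\left(-5,-2 \right)},22 \right)} - 60 = - 144 \frac{-10 + 22}{2 + 22} - 60 = - 144 \cdot \frac{1}{24} \cdot 12 - 60 = \left(-144\right) \frac{1}{2} - 60 = -72 - 60 = -132$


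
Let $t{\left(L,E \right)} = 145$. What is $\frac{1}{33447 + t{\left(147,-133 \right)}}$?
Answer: $\frac{1}{33592} \approx 2.9769 \cdot 10^{-5}$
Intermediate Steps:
$\frac{1}{33447 + t{\left(147,-133 \right)}} = \frac{1}{33447 + 145} = \frac{1}{33592}$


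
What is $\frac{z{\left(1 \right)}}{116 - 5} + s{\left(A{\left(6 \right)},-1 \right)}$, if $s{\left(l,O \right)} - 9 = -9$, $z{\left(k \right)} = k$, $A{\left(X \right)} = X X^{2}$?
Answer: $\frac{1}{111} \approx 0.009009$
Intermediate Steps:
$A{\left(X \right)} = X^{3}$
$s{\left(l,O \right)} = 0$ ($s{\left(l,O \right)} = 9 - 9 = 0$)
$\frac{z{\left(1 \right)}}{116 - 5} + s{\left(A{\left(6 \right)},-1 \right)} = \frac{1}{116 - 5} \cdot 1 + 0 = \frac{1}{111} \cdot 1 + 0 = \frac{1}{111} + 0 = \frac{1}{111}$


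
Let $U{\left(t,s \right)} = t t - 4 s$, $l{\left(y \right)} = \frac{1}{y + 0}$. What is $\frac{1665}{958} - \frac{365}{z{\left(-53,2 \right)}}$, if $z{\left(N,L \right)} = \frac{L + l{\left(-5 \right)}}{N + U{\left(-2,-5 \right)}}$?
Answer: $\frac{50717135}{8622} \approx 5882.3$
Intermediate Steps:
$l{\left(y \right)} = \frac{1}{y}$
$U{\left(t,s \right)} = t^{2} - 4 s$
$z{\left(N,L \right)} = \frac{- \frac{1}{5} + L}{24 + N}$ ($z{\left(N,L \right)} = \frac{L + \frac{1}{-5}}{N + \left(\left(-2\right)^{2} - -20\right)} = \frac{L - \frac{1}{5}}{N + \left(4 + 20\right)} = \frac{- \frac{1}{5} + L}{N + 24} = \frac{- \frac{1}{5} + L}{24 + N}$)
$\frac{1665}{958} - \frac{365}{z{\left(-53,2 \right)}} = \frac{1665}{958} - \frac{365}{\frac{1}{24 - 53} \left(- \frac{1}{5} + 2\right)} = 1665 \cdot \frac{1}{958} - \frac{365}{\frac{1}{-29} \cdot \frac{9}{5}} = \frac{1665}{958} - \frac{365}{\left(- \frac{1}{29}\right) \frac{9}{5}} = \frac{1665}{958} - \frac{365}{- \frac{9}{145}} = \frac{1665}{958} - - \frac{52925}{9} = \frac{1665}{958} + \frac{52925}{9} = \frac{50717135}{8622}$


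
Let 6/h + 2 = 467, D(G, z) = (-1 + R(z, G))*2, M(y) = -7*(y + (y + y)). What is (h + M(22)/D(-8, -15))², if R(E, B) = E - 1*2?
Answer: 142730809/864900 ≈ 165.03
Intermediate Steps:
R(E, B) = -2 + E (R(E, B) = E - 2 = -2 + E)
M(y) = -21*y (M(y) = -7*(y + 2*y) = -21*y)
D(G, z) = -6 + 2*z (D(G, z) = (-1 + (-2 + z))*2 = (-3 + z)*2 = -6 + 2*z)
h = 2/155 (h = 6/(-2 + 467) = 6/465 = 6*(1/465) = 2/155 ≈ 0.012903)
(h + M(22)/D(-8, -15))² = (2/155 + (-21*22)/(-6 + 2*(-15)))² = (2/155 - 462/(-6 - 30))² = (2/155 - 462/(-36))² = (2/155 - 462*(-1/36))² = (2/155 + 77/6)² = (11947/930)² = 142730809/864900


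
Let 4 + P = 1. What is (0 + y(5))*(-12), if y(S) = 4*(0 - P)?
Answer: -144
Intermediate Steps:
P = -3 (P = -4 + 1 = -3)
y(S) = 12 (y(S) = 4*(0 - 1*(-3)) = 4*(0 + 3) = 4*3 = 12)
(0 + y(5))*(-12) = (0 + 12)*(-12) = 12*(-12) = -144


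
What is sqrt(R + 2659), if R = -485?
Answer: sqrt(2174) ≈ 46.626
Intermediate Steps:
sqrt(R + 2659) = sqrt(-485 + 2659) = sqrt(2174)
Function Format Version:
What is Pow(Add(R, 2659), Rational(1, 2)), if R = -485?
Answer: Pow(2174, Rational(1, 2)) ≈ 46.626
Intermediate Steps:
Pow(Add(R, 2659), Rational(1, 2)) = Pow(Add(-485, 2659), Rational(1, 2)) = Pow(2174, Rational(1, 2))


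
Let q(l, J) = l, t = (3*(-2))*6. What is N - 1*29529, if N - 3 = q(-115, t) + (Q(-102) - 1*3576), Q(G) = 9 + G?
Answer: -33310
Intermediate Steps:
t = -36 (t = -6*6 = -36)
N = -3781 (N = 3 + (-115 + ((9 - 102) - 1*3576)) = 3 + (-115 + (-93 - 3576)) = 3 + (-115 - 3669) = 3 - 3784 = -3781)
N - 1*29529 = -3781 - 1*29529 = -3781 - 29529 = -33310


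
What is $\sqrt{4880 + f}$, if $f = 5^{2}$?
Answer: $3 \sqrt{545} \approx 70.036$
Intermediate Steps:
$f = 25$
$\sqrt{4880 + f} = \sqrt{4880 + 25} = \sqrt{4905} = 3 \sqrt{545}$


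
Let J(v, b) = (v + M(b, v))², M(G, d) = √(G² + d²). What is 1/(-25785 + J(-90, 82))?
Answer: 2861/472112279 - 360*√3706/472112279 ≈ -4.0360e-5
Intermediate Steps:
J(v, b) = (v + √(b² + v²))²
1/(-25785 + J(-90, 82)) = 1/(-25785 + (-90 + √(82² + (-90)²))²) = 1/(-25785 + (-90 + √(6724 + 8100))²) = 1/(-25785 + (-90 + √14824)²) = 1/(-25785 + (-90 + 2*√3706)²)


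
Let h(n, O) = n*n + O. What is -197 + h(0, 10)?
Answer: -187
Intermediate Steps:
h(n, O) = O + n**2 (h(n, O) = n**2 + O = O + n**2)
-197 + h(0, 10) = -197 + (10 + 0**2) = -197 + (10 + 0) = -197 + 10 = -187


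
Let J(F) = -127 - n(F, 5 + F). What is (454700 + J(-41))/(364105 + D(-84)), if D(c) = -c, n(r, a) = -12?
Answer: 454585/364189 ≈ 1.2482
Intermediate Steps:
J(F) = -115 (J(F) = -127 - 1*(-12) = -127 + 12 = -115)
(454700 + J(-41))/(364105 + D(-84)) = (454700 - 115)/(364105 - 1*(-84)) = 454585/(364105 + 84) = 454585/364189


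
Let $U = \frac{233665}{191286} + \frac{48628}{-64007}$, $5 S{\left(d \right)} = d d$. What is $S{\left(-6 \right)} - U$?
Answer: $\frac{412499447837}{61218215010} \approx 6.7382$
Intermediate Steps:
$S{\left(d \right)} = \frac{d^{2}}{5}$ ($S{\left(d \right)} = \frac{d d}{5} = \frac{d^{2}}{5}$)
$U = \frac{5654340047}{12243643002}$ ($U = 233665 \cdot \frac{1}{191286} + 48628 \left(- \frac{1}{64007}\right) = \frac{233665}{191286} - \frac{48628}{64007} = \frac{5654340047}{12243643002} \approx 0.46182$)
$S{\left(-6 \right)} - U = \frac{\left(-6\right)^{2}}{5} - \frac{5654340047}{12243643002} = \frac{1}{5} \cdot 36 - \frac{5654340047}{12243643002} = \frac{36}{5} - \frac{5654340047}{12243643002} = \frac{412499447837}{61218215010}$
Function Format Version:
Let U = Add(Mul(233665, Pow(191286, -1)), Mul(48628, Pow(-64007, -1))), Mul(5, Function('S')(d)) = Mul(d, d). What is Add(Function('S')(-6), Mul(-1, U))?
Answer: Rational(412499447837, 61218215010) ≈ 6.7382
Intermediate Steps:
Function('S')(d) = Mul(Rational(1, 5), Pow(d, 2)) (Function('S')(d) = Mul(Rational(1, 5), Mul(d, d)) = Mul(Rational(1, 5), Pow(d, 2)))
U = Rational(5654340047, 12243643002) (U = Add(Mul(233665, Rational(1, 191286)), Mul(48628, Rational(-1, 64007))) = Add(Rational(233665, 191286), Rational(-48628, 64007)) = Rational(5654340047, 12243643002) ≈ 0.46182)
Add(Function('S')(-6), Mul(-1, U)) = Add(Mul(Rational(1, 5), Pow(-6, 2)), Mul(-1, Rational(5654340047, 12243643002))) = Add(Mul(Rational(1, 5), 36), Rational(-5654340047, 12243643002)) = Add(Rational(36, 5), Rational(-5654340047, 12243643002)) = Rational(412499447837, 61218215010)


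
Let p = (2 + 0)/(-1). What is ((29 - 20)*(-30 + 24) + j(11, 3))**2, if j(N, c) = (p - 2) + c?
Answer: 3025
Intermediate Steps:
p = -2 (p = 2*(-1) = -2)
j(N, c) = -4 + c (j(N, c) = (-2 - 2) + c = -4 + c)
((29 - 20)*(-30 + 24) + j(11, 3))**2 = ((29 - 20)*(-30 + 24) + (-4 + 3))**2 = (9*(-6) - 1)**2 = (-54 - 1)**2 = (-55)**2 = 3025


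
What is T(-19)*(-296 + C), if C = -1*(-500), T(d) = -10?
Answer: -2040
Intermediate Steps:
C = 500
T(-19)*(-296 + C) = -10*(-296 + 500) = -10*204 = -2040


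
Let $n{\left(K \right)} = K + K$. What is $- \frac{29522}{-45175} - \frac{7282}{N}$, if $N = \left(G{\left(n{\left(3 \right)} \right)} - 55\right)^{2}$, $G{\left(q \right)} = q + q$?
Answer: $- \frac{274378172}{83528575} \approx -3.2848$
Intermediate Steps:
$n{\left(K \right)} = 2 K$
$G{\left(q \right)} = 2 q$
$N = 1849$ ($N = \left(2 \cdot 2 \cdot 3 - 55\right)^{2} = \left(2 \cdot 6 - 55\right)^{2} = \left(12 - 55\right)^{2} = \left(-43\right)^{2} = 1849$)
$- \frac{29522}{-45175} - \frac{7282}{N} = - \frac{29522}{-45175} - \frac{7282}{1849} = \left(-29522\right) \left(- \frac{1}{45175}\right) - \frac{7282}{1849} = \frac{29522}{45175} - \frac{7282}{1849} = - \frac{274378172}{83528575}$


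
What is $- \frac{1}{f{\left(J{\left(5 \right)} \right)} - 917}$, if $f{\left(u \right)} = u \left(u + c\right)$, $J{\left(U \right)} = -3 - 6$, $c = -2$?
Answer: $\frac{1}{818} \approx 0.0012225$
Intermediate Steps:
$J{\left(U \right)} = -9$ ($J{\left(U \right)} = -3 - 6 = -9$)
$f{\left(u \right)} = u \left(-2 + u\right)$ ($f{\left(u \right)} = u \left(u - 2\right) = u \left(-2 + u\right)$)
$- \frac{1}{f{\left(J{\left(5 \right)} \right)} - 917} = - \frac{1}{- 9 \left(-2 - 9\right) - 917} = - \frac{1}{\left(-9\right) \left(-11\right) - 917} = - \frac{1}{99 - 917} = - \frac{1}{-818} = \left(-1\right) \left(- \frac{1}{818}\right) = \frac{1}{818}$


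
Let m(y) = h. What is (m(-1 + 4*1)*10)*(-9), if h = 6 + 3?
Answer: -810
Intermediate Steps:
h = 9
m(y) = 9
(m(-1 + 4*1)*10)*(-9) = (9*10)*(-9) = 90*(-9) = -810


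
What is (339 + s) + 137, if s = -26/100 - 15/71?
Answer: 1688127/3550 ≈ 475.53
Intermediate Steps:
s = -1673/3550 (s = -26*1/100 - 15*1/71 = -13/50 - 15/71 = -1673/3550 ≈ -0.47127)
(339 + s) + 137 = (339 - 1673/3550) + 137 = 1201777/3550 + 137 = 1688127/3550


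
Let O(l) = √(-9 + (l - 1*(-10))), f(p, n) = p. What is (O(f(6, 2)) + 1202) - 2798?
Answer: -1596 + √7 ≈ -1593.4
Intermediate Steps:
O(l) = √(1 + l) (O(l) = √(-9 + (l + 10)) = √(-9 + (10 + l)) = √(1 + l))
(O(f(6, 2)) + 1202) - 2798 = (√(1 + 6) + 1202) - 2798 = (√7 + 1202) - 2798 = (1202 + √7) - 2798 = -1596 + √7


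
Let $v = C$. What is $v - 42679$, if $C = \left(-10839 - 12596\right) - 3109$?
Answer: $-69223$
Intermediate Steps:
$C = -26544$ ($C = -23435 - 3109 = -26544$)
$v = -26544$
$v - 42679 = -26544 - 42679 = -69223$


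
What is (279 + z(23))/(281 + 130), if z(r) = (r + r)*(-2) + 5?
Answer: 64/137 ≈ 0.46715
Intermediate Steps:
z(r) = 5 - 4*r (z(r) = (2*r)*(-2) + 5 = -4*r + 5 = 5 - 4*r)
(279 + z(23))/(281 + 130) = (279 + (5 - 4*23))/(281 + 130) = (279 + (5 - 92))/411 = (279 - 87)*(1/411) = 192*(1/411) = 64/137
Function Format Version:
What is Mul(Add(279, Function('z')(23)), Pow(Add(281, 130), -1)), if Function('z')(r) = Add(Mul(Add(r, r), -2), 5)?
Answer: Rational(64, 137) ≈ 0.46715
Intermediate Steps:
Function('z')(r) = Add(5, Mul(-4, r)) (Function('z')(r) = Add(Mul(Mul(2, r), -2), 5) = Add(Mul(-4, r), 5) = Add(5, Mul(-4, r)))
Mul(Add(279, Function('z')(23)), Pow(Add(281, 130), -1)) = Mul(Add(279, Add(5, Mul(-4, 23))), Pow(Add(281, 130), -1)) = Mul(Add(279, Add(5, -92)), Pow(411, -1)) = Mul(Add(279, -87), Rational(1, 411)) = Mul(192, Rational(1, 411)) = Rational(64, 137)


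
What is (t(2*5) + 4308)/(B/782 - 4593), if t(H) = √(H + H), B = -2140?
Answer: -1684428/1796933 - 782*√5/1796933 ≈ -0.93836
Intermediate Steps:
t(H) = √2*√H (t(H) = √(2*H) = √2*√H)
(t(2*5) + 4308)/(B/782 - 4593) = (√2*√(2*5) + 4308)/(-2140/782 - 4593) = (√2*√10 + 4308)/(-2140*1/782 - 4593) = (2*√5 + 4308)/(-1070/391 - 4593) = (4308 + 2*√5)/(-1796933/391) = (4308 + 2*√5)*(-391/1796933) = -1684428/1796933 - 782*√5/1796933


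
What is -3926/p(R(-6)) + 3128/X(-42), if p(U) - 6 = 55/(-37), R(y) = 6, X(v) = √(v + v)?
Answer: -145262/167 - 1564*I*√21/21 ≈ -869.83 - 341.29*I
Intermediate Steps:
X(v) = √2*√v (X(v) = √(2*v) = √2*√v)
p(U) = 167/37 (p(U) = 6 + 55/(-37) = 6 + 55*(-1/37) = 6 - 55/37 = 167/37)
-3926/p(R(-6)) + 3128/X(-42) = -3926/167/37 + 3128/((√2*√(-42))) = -3926*37/167 + 3128/((√2*(I*√42))) = -145262/167 + 3128/((2*I*√21)) = -145262/167 + 3128*(-I*√21/42) = -145262/167 - 1564*I*√21/21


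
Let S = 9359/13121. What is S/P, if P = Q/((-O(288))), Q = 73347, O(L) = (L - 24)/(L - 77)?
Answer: -823592/67687814419 ≈ -1.2168e-5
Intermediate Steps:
O(L) = (-24 + L)/(-77 + L)
P = -5158739/88 (P = 73347/((-(-24 + 288)/(-77 + 288))) = 73347/((-264/211)) = 73347/((-1*264/211)) = 73347/(-264/211) = 73347*(-211/264) = -5158739/88 ≈ -58622.)
S = 9359/13121 (S = 9359*(1/13121) = 9359/13121 ≈ 0.71328)
S/P = 9359/(13121*(-5158739/88)) = (9359/13121)*(-88/5158739) = -823592/67687814419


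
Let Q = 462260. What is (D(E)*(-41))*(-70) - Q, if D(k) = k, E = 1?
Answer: -459390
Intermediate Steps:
(D(E)*(-41))*(-70) - Q = (1*(-41))*(-70) - 1*462260 = -41*(-70) - 462260 = 2870 - 462260 = -459390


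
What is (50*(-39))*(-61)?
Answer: 118950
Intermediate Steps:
(50*(-39))*(-61) = -1950*(-61) = 118950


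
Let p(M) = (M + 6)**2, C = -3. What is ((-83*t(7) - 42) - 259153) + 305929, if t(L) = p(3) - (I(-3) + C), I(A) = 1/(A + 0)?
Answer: 119203/3 ≈ 39734.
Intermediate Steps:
I(A) = 1/A
p(M) = (6 + M)**2
t(L) = 253/3 (t(L) = (6 + 3)**2 - (1/(-3) - 3) = 9**2 - (-1/3 - 3) = 81 - 1*(-10/3) = 81 + 10/3 = 253/3)
((-83*t(7) - 42) - 259153) + 305929 = ((-83*253/3 - 42) - 259153) + 305929 = ((-20999/3 - 42) - 259153) + 305929 = (-21125/3 - 259153) + 305929 = -798584/3 + 305929 = 119203/3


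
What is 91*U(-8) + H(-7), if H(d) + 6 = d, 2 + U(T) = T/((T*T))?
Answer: -1651/8 ≈ -206.38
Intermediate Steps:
U(T) = -2 + 1/T (U(T) = -2 + T/((T*T)) = -2 + T/(T²) = -2 + T/T² = -2 + 1/T)
H(d) = -6 + d
91*U(-8) + H(-7) = 91*(-2 + 1/(-8)) + (-6 - 7) = 91*(-2 - ⅛) - 13 = 91*(-17/8) - 13 = -1547/8 - 13 = -1651/8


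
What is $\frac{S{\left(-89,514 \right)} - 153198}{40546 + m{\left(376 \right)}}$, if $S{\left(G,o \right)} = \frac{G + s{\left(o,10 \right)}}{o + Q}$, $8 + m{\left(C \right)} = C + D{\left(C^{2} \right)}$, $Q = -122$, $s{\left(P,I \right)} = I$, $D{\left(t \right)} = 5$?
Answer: $- \frac{60053695}{16040248} \approx -3.7439$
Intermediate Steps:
$m{\left(C \right)} = -3 + C$ ($m{\left(C \right)} = -8 + \left(C + 5\right) = -8 + \left(5 + C\right) = -3 + C$)
$S{\left(G,o \right)} = \frac{10 + G}{-122 + o}$ ($S{\left(G,o \right)} = \frac{G + 10}{o - 122} = \frac{10 + G}{-122 + o}$)
$\frac{S{\left(-89,514 \right)} - 153198}{40546 + m{\left(376 \right)}} = \frac{\frac{10 - 89}{-122 + 514} - 153198}{40546 + \left(-3 + 376\right)} = \frac{\frac{1}{392} \left(-79\right) - 153198}{40546 + 373} = \frac{\frac{1}{392} \left(-79\right) - 153198}{40919} = \left(- \frac{79}{392} - 153198\right) \frac{1}{40919} = \left(- \frac{60053695}{392}\right) \frac{1}{40919} = - \frac{60053695}{16040248}$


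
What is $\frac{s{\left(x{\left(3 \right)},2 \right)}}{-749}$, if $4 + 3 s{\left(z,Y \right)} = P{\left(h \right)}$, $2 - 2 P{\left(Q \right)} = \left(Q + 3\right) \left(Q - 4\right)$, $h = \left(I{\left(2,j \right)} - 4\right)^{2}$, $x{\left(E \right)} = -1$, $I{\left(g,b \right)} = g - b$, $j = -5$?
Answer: $\frac{11}{749} \approx 0.014686$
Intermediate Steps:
$h = 9$ ($h = \left(\left(2 - -5\right) - 4\right)^{2} = \left(\left(2 + 5\right) - 4\right)^{2} = \left(7 - 4\right)^{2} = 3^{2} = 9$)
$P{\left(Q \right)} = 1 - \frac{\left(-4 + Q\right) \left(3 + Q\right)}{2}$ ($P{\left(Q \right)} = 1 - \frac{\left(Q + 3\right) \left(Q - 4\right)}{2} = 1 - \frac{\left(3 + Q\right) \left(-4 + Q\right)}{2} = 1 - \frac{\left(-4 + Q\right) \left(3 + Q\right)}{2}$)
$s{\left(z,Y \right)} = -11$ ($s{\left(z,Y \right)} = - \frac{4}{3} + \frac{7 + \frac{1}{2} \cdot 9 - \frac{9^{2}}{2}}{3} = - \frac{4}{3} + \frac{7 + \frac{9}{2} - \frac{81}{2}}{3} = - \frac{4}{3} + \frac{1}{3} \left(-29\right) = - \frac{4}{3} - \frac{29}{3} = -11$)
$\frac{s{\left(x{\left(3 \right)},2 \right)}}{-749} = - \frac{11}{-749} = \left(-11\right) \left(- \frac{1}{749}\right) = \frac{11}{749}$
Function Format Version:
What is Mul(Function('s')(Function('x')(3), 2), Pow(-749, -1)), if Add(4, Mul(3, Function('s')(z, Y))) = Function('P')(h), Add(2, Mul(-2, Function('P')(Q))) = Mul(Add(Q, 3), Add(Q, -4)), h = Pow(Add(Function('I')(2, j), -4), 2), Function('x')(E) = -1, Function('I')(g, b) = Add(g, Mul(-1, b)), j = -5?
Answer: Rational(11, 749) ≈ 0.014686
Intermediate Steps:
h = 9 (h = Pow(Add(Add(2, Mul(-1, -5)), -4), 2) = Pow(Add(Add(2, 5), -4), 2) = Pow(Add(7, -4), 2) = Pow(3, 2) = 9)
Function('P')(Q) = Add(1, Mul(Rational(-1, 2), Add(-4, Q), Add(3, Q))) (Function('P')(Q) = Add(1, Mul(Rational(-1, 2), Mul(Add(Q, 3), Add(Q, -4)))) = Add(1, Mul(Rational(-1, 2), Mul(Add(3, Q), Add(-4, Q)))) = Add(1, Mul(Rational(-1, 2), Mul(Add(-4, Q), Add(3, Q)))) = Add(1, Mul(Rational(-1, 2), Add(-4, Q), Add(3, Q))))
Function('s')(z, Y) = -11 (Function('s')(z, Y) = Add(Rational(-4, 3), Mul(Rational(1, 3), Add(7, Mul(Rational(1, 2), 9), Mul(Rational(-1, 2), Pow(9, 2))))) = Add(Rational(-4, 3), Mul(Rational(1, 3), Add(7, Rational(9, 2), Mul(Rational(-1, 2), 81)))) = Add(Rational(-4, 3), Mul(Rational(1, 3), Add(7, Rational(9, 2), Rational(-81, 2)))) = Add(Rational(-4, 3), Mul(Rational(1, 3), -29)) = Add(Rational(-4, 3), Rational(-29, 3)) = -11)
Mul(Function('s')(Function('x')(3), 2), Pow(-749, -1)) = Mul(-11, Pow(-749, -1)) = Mul(-11, Rational(-1, 749)) = Rational(11, 749)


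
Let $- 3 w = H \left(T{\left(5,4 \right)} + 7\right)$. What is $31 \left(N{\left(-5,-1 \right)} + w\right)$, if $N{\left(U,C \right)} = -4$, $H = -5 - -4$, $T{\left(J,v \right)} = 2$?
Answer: $-31$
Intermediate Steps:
$H = -1$ ($H = -5 + 4 = -1$)
$w = 3$ ($w = - \frac{\left(-1\right) \left(2 + 7\right)}{3} = - \frac{\left(-1\right) 9}{3} = \left(- \frac{1}{3}\right) \left(-9\right) = 3$)
$31 \left(N{\left(-5,-1 \right)} + w\right) = 31 \left(-4 + 3\right) = 31 \left(-1\right) = -31$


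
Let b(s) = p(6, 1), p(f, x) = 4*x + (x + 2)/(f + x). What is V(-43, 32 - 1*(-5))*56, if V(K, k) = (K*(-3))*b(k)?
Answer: 31992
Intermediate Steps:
p(f, x) = 4*x + (2 + x)/(f + x)
b(s) = 31/7 (b(s) = (2 + 1 + 4*1² + 4*6*1)/(6 + 1) = (2 + 1 + 4*1 + 24)/7 = (2 + 1 + 4 + 24)/7 = (⅐)*31 = 31/7)
V(K, k) = -93*K/7 (V(K, k) = (K*(-3))*(31/7) = -3*K*(31/7) = -93*K/7)
V(-43, 32 - 1*(-5))*56 = -93/7*(-43)*56 = (3999/7)*56 = 31992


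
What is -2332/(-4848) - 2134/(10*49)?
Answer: -1150369/296940 ≈ -3.8741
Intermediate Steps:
-2332/(-4848) - 2134/(10*49) = -2332*(-1/4848) - 2134/490 = 583/1212 - 2134*1/490 = 583/1212 - 1067/245 = -1150369/296940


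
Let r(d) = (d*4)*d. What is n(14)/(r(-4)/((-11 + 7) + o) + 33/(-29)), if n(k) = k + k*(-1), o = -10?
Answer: 0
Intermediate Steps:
r(d) = 4*d² (r(d) = (4*d)*d = 4*d²)
n(k) = 0 (n(k) = k - k = 0)
n(14)/(r(-4)/((-11 + 7) + o) + 33/(-29)) = 0/((4*(-4)²)/((-11 + 7) - 10) + 33/(-29)) = 0/((4*16)/(-4 - 10) + 33*(-1/29)) = 0/(64/(-14) - 33/29) = 0/(64*(-1/14) - 33/29) = 0/(-32/7 - 33/29) = 0/(-1159/203) = -203/1159*0 = 0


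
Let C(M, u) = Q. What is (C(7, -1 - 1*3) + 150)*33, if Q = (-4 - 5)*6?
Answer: 3168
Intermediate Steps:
Q = -54 (Q = -9*6 = -54)
C(M, u) = -54
(C(7, -1 - 1*3) + 150)*33 = (-54 + 150)*33 = 96*33 = 3168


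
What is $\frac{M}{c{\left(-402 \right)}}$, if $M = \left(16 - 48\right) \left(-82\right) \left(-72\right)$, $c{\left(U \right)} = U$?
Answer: $\frac{31488}{67} \approx 469.97$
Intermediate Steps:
$M = -188928$ ($M = \left(-32\right) \left(-82\right) \left(-72\right) = 2624 \left(-72\right) = -188928$)
$\frac{M}{c{\left(-402 \right)}} = - \frac{188928}{-402} = \left(-188928\right) \left(- \frac{1}{402}\right) = \frac{31488}{67}$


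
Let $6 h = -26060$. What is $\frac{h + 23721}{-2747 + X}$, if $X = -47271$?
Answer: $- \frac{58133}{150054} \approx -0.38741$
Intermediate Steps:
$h = - \frac{13030}{3}$ ($h = \frac{1}{6} \left(-26060\right) = - \frac{13030}{3} \approx -4343.3$)
$\frac{h + 23721}{-2747 + X} = \frac{- \frac{13030}{3} + 23721}{-2747 - 47271} = \frac{58133}{3 \left(-50018\right)} = \frac{58133}{3} \left(- \frac{1}{50018}\right) = - \frac{58133}{150054}$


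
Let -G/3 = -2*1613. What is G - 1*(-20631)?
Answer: 30309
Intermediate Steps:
G = 9678 (G = -(-3)*2*1613 = -(-3)*3226 = -3*(-3226) = 9678)
G - 1*(-20631) = 9678 - 1*(-20631) = 9678 + 20631 = 30309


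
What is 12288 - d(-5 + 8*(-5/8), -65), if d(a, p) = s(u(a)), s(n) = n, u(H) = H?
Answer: 12298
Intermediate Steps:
d(a, p) = a
12288 - d(-5 + 8*(-5/8), -65) = 12288 - (-5 + 8*(-5/8)) = 12288 - (-5 - 5) = 12288 - 1*(-10) = 12288 + 10 = 12298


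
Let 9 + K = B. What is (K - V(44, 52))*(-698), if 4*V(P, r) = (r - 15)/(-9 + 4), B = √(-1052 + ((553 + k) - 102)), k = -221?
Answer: 49907/10 - 698*I*√822 ≈ 4990.7 - 20012.0*I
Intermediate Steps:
B = I*√822 (B = √(-1052 + ((553 - 221) - 102)) = √(-1052 + (332 - 102)) = √(-1052 + 230) = √(-822) = I*√822 ≈ 28.671*I)
V(P, r) = ¾ - r/20 (V(P, r) = ((r - 15)/(-9 + 4))/4 = ((-15 + r)/(-5))/4 = ((-15 + r)*(-⅕))/4 = (3 - r/5)/4 = ¾ - r/20)
K = -9 + I*√822 ≈ -9.0 + 28.671*I
(K - V(44, 52))*(-698) = ((-9 + I*√822) - (¾ - 1/20*52))*(-698) = ((-9 + I*√822) - (¾ - 13/5))*(-698) = ((-9 + I*√822) - 1*(-37/20))*(-698) = ((-9 + I*√822) + 37/20)*(-698) = (-143/20 + I*√822)*(-698) = 49907/10 - 698*I*√822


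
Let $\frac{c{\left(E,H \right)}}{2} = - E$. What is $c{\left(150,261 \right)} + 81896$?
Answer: $81596$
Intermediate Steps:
$c{\left(E,H \right)} = - 2 E$ ($c{\left(E,H \right)} = 2 \left(- E\right) = - 2 E$)
$c{\left(150,261 \right)} + 81896 = \left(-2\right) 150 + 81896 = -300 + 81896 = 81596$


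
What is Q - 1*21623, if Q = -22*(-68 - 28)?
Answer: -19511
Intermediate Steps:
Q = 2112 (Q = -22*(-96) = 2112)
Q - 1*21623 = 2112 - 1*21623 = 2112 - 21623 = -19511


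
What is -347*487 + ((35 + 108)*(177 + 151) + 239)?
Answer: -121846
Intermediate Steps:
-347*487 + ((35 + 108)*(177 + 151) + 239) = -168989 + (143*328 + 239) = -168989 + (46904 + 239) = -168989 + 47143 = -121846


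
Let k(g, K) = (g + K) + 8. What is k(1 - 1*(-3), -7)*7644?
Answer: 38220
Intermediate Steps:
k(g, K) = 8 + K + g (k(g, K) = (K + g) + 8 = 8 + K + g)
k(1 - 1*(-3), -7)*7644 = (8 - 7 + (1 - 1*(-3)))*7644 = (8 - 7 + (1 + 3))*7644 = (8 - 7 + 4)*7644 = 5*7644 = 38220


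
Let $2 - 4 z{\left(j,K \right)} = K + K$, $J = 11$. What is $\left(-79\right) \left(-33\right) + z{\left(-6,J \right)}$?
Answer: $2602$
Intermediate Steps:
$z{\left(j,K \right)} = \frac{1}{2} - \frac{K}{2}$ ($z{\left(j,K \right)} = \frac{1}{2} - \frac{K + K}{4} = \frac{1}{2} - \frac{2 K}{4} = \frac{1}{2} - \frac{K}{2}$)
$\left(-79\right) \left(-33\right) + z{\left(-6,J \right)} = \left(-79\right) \left(-33\right) + \left(\frac{1}{2} - \frac{11}{2}\right) = 2607 + \left(\frac{1}{2} - \frac{11}{2}\right) = 2607 - 5 = 2602$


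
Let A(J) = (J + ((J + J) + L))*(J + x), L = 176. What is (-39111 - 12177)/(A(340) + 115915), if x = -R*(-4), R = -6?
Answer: -17096/164617 ≈ -0.10385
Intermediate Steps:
x = -24 (x = -1*(-6)*(-4) = 6*(-4) = -24)
A(J) = (-24 + J)*(176 + 3*J) (A(J) = (J + ((J + J) + 176))*(J - 24) = (J + (2*J + 176))*(-24 + J) = (J + (176 + 2*J))*(-24 + J) = (176 + 3*J)*(-24 + J) = (-24 + J)*(176 + 3*J))
(-39111 - 12177)/(A(340) + 115915) = (-39111 - 12177)/((-4224 + 3*340² + 104*340) + 115915) = -51288/((-4224 + 3*115600 + 35360) + 115915) = -51288/((-4224 + 346800 + 35360) + 115915) = -51288/(377936 + 115915) = -51288/493851 = -51288*1/493851 = -17096/164617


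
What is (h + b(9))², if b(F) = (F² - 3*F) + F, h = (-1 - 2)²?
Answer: 5184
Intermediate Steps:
h = 9 (h = (-3)² = 9)
b(F) = F² - 2*F
(h + b(9))² = (9 + 9*(-2 + 9))² = (9 + 9*7)² = (9 + 63)² = 72² = 5184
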